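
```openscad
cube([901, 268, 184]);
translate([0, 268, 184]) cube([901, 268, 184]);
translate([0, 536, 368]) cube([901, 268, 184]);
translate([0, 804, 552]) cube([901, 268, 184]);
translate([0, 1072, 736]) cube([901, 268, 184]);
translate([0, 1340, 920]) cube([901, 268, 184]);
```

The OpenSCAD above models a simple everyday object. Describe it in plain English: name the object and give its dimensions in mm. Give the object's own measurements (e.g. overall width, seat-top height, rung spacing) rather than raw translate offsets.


A straight staircase of 6 solid steps. Each step is 901 mm wide (x), 268 mm deep (y, the going) and 184 mm tall (the rise). The first step rests on the floor; each subsequent step sits one going further in +y and one rise higher in +z, directly behind and above the previous step with no overlap.


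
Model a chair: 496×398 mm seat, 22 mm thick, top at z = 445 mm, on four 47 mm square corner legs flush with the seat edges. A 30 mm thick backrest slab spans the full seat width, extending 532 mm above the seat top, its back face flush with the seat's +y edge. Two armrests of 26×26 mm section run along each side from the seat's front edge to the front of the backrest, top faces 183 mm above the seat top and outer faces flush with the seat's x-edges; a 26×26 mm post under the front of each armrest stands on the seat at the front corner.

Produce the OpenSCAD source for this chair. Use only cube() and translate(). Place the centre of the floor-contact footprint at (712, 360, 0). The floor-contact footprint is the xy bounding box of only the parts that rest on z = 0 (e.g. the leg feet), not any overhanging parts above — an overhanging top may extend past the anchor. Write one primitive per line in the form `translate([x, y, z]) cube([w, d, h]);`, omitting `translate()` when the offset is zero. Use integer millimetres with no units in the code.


translate([464, 161, 423]) cube([496, 398, 22]);
translate([464, 161, 0]) cube([47, 47, 423]);
translate([913, 161, 0]) cube([47, 47, 423]);
translate([464, 512, 0]) cube([47, 47, 423]);
translate([913, 512, 0]) cube([47, 47, 423]);
translate([464, 529, 445]) cube([496, 30, 532]);
translate([464, 161, 602]) cube([26, 368, 26]);
translate([934, 161, 602]) cube([26, 368, 26]);
translate([464, 161, 445]) cube([26, 26, 157]);
translate([934, 161, 445]) cube([26, 26, 157]);


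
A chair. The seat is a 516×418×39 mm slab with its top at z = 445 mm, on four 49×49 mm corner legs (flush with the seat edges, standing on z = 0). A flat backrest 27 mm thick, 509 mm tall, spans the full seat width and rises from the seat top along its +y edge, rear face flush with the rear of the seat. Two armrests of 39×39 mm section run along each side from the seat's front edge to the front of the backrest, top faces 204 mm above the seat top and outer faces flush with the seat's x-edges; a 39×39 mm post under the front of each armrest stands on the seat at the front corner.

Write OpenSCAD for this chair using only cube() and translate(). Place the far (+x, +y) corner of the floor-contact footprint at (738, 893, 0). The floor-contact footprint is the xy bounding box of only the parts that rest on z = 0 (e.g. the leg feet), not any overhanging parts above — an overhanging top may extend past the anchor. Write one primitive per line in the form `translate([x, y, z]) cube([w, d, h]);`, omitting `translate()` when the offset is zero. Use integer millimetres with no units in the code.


translate([222, 475, 406]) cube([516, 418, 39]);
translate([222, 475, 0]) cube([49, 49, 406]);
translate([689, 475, 0]) cube([49, 49, 406]);
translate([222, 844, 0]) cube([49, 49, 406]);
translate([689, 844, 0]) cube([49, 49, 406]);
translate([222, 866, 445]) cube([516, 27, 509]);
translate([222, 475, 610]) cube([39, 391, 39]);
translate([699, 475, 610]) cube([39, 391, 39]);
translate([222, 475, 445]) cube([39, 39, 165]);
translate([699, 475, 445]) cube([39, 39, 165]);


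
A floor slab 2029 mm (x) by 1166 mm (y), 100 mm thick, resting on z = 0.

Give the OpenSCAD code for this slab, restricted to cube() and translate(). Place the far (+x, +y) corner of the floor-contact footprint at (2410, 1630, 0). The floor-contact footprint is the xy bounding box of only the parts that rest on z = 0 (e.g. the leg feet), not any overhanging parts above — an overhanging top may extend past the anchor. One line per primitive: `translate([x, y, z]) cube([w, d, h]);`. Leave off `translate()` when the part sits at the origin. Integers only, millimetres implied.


translate([381, 464, 0]) cube([2029, 1166, 100]);


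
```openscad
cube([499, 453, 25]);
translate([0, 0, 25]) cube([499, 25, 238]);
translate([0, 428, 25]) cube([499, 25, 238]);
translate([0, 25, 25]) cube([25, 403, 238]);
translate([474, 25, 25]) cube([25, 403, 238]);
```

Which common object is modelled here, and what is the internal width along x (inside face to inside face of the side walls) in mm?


An open box. The internal width is 449 mm.

A 499×453 base slab with four walls standing on it — an open box. The base is 499 mm wide and the walls are 25 mm thick, so the internal width is 499 − 2 × 25 = 449 mm.


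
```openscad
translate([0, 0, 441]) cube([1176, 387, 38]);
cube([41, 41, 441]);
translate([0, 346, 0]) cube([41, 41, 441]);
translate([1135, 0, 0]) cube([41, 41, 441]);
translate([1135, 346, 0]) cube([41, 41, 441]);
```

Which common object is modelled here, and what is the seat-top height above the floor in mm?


A bench. The seat-top height is 479 mm.

A long slab on four corner posts — a bench. The slab sits at z = 441 with thickness 38, so the top is 441 + 38 = 479 mm.


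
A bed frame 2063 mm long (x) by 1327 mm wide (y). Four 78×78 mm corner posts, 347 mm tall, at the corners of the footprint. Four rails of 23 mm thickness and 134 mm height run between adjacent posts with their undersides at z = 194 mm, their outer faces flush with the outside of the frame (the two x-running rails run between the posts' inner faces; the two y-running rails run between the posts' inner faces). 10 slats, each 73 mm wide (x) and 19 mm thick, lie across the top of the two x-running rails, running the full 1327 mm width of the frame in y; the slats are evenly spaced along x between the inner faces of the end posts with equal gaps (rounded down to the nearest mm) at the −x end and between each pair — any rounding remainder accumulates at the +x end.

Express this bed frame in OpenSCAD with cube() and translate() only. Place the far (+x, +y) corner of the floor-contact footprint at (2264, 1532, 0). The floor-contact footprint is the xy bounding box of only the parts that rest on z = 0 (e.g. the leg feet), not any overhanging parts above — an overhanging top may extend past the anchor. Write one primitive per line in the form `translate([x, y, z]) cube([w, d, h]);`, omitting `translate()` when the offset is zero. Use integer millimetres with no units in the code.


// slat z = rail_z + rail_h = 194 + 134 = 328
// slat gap = ⌊(1907 − 10·73) / 11⌋ = 107
translate([201, 205, 0]) cube([78, 78, 347]);
translate([201, 1454, 0]) cube([78, 78, 347]);
translate([2186, 205, 0]) cube([78, 78, 347]);
translate([2186, 1454, 0]) cube([78, 78, 347]);
translate([279, 205, 194]) cube([1907, 23, 134]);
translate([279, 1509, 194]) cube([1907, 23, 134]);
translate([201, 283, 194]) cube([23, 1171, 134]);
translate([2241, 283, 194]) cube([23, 1171, 134]);
translate([386, 205, 328]) cube([73, 1327, 19]);
translate([566, 205, 328]) cube([73, 1327, 19]);
translate([746, 205, 328]) cube([73, 1327, 19]);
translate([926, 205, 328]) cube([73, 1327, 19]);
translate([1106, 205, 328]) cube([73, 1327, 19]);
translate([1286, 205, 328]) cube([73, 1327, 19]);
translate([1466, 205, 328]) cube([73, 1327, 19]);
translate([1646, 205, 328]) cube([73, 1327, 19]);
translate([1826, 205, 328]) cube([73, 1327, 19]);
translate([2006, 205, 328]) cube([73, 1327, 19]);


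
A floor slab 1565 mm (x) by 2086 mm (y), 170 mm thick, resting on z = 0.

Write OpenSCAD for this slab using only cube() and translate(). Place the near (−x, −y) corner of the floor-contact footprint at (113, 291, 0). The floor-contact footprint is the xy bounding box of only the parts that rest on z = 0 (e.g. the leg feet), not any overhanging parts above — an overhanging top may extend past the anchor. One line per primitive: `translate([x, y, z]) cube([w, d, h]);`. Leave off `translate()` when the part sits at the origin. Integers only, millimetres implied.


translate([113, 291, 0]) cube([1565, 2086, 170]);


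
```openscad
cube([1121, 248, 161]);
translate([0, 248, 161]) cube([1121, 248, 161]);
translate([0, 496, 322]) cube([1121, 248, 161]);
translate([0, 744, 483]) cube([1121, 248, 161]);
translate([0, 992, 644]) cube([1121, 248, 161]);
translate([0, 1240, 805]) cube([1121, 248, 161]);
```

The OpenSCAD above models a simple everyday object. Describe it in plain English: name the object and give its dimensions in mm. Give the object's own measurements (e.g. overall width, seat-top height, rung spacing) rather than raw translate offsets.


A straight staircase of 6 solid steps. Each step is 1121 mm wide (x), 248 mm deep (y, the going) and 161 mm tall (the rise). The first step rests on the floor; each subsequent step sits one going further in +y and one rise higher in +z, directly behind and above the previous step with no overlap.


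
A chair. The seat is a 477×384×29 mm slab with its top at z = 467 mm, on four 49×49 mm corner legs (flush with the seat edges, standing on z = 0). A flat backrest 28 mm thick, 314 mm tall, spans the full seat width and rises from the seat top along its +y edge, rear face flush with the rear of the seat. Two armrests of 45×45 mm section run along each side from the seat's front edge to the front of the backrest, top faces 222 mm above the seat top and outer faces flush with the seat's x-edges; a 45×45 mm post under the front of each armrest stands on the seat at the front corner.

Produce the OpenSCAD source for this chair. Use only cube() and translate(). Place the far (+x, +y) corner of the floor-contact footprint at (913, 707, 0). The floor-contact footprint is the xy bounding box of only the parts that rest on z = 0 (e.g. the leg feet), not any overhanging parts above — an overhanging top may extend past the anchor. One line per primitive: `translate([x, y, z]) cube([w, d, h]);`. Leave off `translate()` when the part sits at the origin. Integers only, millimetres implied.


translate([436, 323, 438]) cube([477, 384, 29]);
translate([436, 323, 0]) cube([49, 49, 438]);
translate([864, 323, 0]) cube([49, 49, 438]);
translate([436, 658, 0]) cube([49, 49, 438]);
translate([864, 658, 0]) cube([49, 49, 438]);
translate([436, 679, 467]) cube([477, 28, 314]);
translate([436, 323, 644]) cube([45, 356, 45]);
translate([868, 323, 644]) cube([45, 356, 45]);
translate([436, 323, 467]) cube([45, 45, 177]);
translate([868, 323, 467]) cube([45, 45, 177]);


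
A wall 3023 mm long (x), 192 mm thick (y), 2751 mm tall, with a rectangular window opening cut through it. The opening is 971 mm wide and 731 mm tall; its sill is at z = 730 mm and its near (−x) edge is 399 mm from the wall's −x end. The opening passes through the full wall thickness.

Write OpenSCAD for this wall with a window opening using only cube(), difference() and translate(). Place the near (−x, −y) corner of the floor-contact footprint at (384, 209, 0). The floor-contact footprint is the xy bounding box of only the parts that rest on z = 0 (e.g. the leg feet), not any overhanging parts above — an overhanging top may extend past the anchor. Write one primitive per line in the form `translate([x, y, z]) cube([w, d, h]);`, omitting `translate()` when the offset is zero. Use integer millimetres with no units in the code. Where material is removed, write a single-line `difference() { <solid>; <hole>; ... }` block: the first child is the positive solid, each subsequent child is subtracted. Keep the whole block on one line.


difference() { translate([384, 209, 0]) cube([3023, 192, 2751]); translate([783, 209, 730]) cube([971, 192, 731]); }


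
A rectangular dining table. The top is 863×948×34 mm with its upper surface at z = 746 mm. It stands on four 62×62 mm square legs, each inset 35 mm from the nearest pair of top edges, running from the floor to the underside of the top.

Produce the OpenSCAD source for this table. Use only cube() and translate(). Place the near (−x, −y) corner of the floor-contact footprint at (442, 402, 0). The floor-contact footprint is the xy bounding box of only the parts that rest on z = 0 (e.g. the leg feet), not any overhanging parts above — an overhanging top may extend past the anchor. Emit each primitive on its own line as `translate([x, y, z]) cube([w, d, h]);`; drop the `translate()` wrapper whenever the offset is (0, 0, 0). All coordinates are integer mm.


translate([407, 367, 712]) cube([863, 948, 34]);
translate([442, 402, 0]) cube([62, 62, 712]);
translate([1173, 402, 0]) cube([62, 62, 712]);
translate([442, 1218, 0]) cube([62, 62, 712]);
translate([1173, 1218, 0]) cube([62, 62, 712]);


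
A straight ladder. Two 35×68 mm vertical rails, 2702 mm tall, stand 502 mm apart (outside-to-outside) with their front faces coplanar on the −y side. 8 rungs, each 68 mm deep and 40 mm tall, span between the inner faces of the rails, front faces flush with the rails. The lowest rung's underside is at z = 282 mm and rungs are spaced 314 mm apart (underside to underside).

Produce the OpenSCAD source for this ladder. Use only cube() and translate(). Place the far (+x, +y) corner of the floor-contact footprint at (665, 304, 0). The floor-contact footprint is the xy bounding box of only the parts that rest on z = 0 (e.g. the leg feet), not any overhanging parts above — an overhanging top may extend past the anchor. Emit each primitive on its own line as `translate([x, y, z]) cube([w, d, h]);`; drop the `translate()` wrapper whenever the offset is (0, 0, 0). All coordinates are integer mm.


translate([163, 236, 0]) cube([35, 68, 2702]);
translate([630, 236, 0]) cube([35, 68, 2702]);
translate([198, 236, 282]) cube([432, 68, 40]);
translate([198, 236, 596]) cube([432, 68, 40]);
translate([198, 236, 910]) cube([432, 68, 40]);
translate([198, 236, 1224]) cube([432, 68, 40]);
translate([198, 236, 1538]) cube([432, 68, 40]);
translate([198, 236, 1852]) cube([432, 68, 40]);
translate([198, 236, 2166]) cube([432, 68, 40]);
translate([198, 236, 2480]) cube([432, 68, 40]);


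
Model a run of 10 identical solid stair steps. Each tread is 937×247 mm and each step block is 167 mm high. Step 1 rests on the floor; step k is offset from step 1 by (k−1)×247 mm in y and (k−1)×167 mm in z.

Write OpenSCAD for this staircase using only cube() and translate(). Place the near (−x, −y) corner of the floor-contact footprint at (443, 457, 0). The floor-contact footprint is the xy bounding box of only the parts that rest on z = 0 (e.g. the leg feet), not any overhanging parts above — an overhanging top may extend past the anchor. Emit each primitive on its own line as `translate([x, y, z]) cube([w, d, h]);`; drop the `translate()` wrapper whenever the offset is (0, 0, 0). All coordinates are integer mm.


translate([443, 457, 0]) cube([937, 247, 167]);
translate([443, 704, 167]) cube([937, 247, 167]);
translate([443, 951, 334]) cube([937, 247, 167]);
translate([443, 1198, 501]) cube([937, 247, 167]);
translate([443, 1445, 668]) cube([937, 247, 167]);
translate([443, 1692, 835]) cube([937, 247, 167]);
translate([443, 1939, 1002]) cube([937, 247, 167]);
translate([443, 2186, 1169]) cube([937, 247, 167]);
translate([443, 2433, 1336]) cube([937, 247, 167]);
translate([443, 2680, 1503]) cube([937, 247, 167]);


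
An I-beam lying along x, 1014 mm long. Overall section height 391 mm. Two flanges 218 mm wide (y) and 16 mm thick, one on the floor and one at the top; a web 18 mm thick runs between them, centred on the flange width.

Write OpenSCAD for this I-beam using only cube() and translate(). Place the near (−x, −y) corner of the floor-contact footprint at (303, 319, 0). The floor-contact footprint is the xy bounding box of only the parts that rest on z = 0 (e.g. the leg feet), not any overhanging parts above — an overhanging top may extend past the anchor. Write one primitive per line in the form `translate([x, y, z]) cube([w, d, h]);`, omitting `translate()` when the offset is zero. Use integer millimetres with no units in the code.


translate([303, 319, 0]) cube([1014, 218, 16]);
translate([303, 419, 16]) cube([1014, 18, 359]);
translate([303, 319, 375]) cube([1014, 218, 16]);


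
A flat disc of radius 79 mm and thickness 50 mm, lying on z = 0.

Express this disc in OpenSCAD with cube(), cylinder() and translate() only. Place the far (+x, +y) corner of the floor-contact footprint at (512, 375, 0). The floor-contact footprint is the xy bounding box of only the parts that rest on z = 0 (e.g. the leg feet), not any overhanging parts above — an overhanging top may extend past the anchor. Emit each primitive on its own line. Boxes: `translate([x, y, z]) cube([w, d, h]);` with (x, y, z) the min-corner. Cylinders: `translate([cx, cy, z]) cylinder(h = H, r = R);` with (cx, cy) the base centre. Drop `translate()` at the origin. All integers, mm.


translate([433, 296, 0]) cylinder(h = 50, r = 79);


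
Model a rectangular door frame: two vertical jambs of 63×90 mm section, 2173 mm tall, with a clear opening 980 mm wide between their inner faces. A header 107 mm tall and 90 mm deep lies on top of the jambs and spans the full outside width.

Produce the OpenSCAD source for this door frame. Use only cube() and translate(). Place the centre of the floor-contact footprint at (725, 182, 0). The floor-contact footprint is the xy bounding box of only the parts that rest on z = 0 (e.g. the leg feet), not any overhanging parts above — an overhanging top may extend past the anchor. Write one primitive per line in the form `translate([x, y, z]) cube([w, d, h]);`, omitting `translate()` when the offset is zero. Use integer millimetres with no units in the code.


translate([172, 137, 0]) cube([63, 90, 2173]);
translate([1215, 137, 0]) cube([63, 90, 2173]);
translate([172, 137, 2173]) cube([1106, 90, 107]);


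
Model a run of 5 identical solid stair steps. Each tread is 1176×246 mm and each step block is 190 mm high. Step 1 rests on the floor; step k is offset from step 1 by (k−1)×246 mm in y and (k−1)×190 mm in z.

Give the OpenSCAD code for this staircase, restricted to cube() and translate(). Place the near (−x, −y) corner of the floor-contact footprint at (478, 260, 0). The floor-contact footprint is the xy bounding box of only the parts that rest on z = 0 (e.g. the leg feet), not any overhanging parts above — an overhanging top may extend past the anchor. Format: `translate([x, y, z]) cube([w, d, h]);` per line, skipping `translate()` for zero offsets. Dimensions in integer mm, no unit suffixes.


translate([478, 260, 0]) cube([1176, 246, 190]);
translate([478, 506, 190]) cube([1176, 246, 190]);
translate([478, 752, 380]) cube([1176, 246, 190]);
translate([478, 998, 570]) cube([1176, 246, 190]);
translate([478, 1244, 760]) cube([1176, 246, 190]);


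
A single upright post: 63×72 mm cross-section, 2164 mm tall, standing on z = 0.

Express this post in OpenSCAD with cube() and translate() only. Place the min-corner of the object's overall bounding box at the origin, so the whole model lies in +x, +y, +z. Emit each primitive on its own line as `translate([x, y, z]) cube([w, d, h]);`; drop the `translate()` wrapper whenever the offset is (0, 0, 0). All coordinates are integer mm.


cube([63, 72, 2164]);


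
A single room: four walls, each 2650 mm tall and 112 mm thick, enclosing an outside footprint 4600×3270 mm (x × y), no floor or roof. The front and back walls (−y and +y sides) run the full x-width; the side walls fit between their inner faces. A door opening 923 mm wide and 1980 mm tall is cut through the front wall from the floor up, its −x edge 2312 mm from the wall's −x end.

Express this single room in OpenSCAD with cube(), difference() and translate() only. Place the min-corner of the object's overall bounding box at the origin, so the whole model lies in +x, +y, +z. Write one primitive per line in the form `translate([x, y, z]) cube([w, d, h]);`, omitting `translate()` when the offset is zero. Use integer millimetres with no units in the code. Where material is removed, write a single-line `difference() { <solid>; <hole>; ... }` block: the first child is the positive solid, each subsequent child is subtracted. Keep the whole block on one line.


difference() { cube([4600, 112, 2650]); translate([2312, 0, 0]) cube([923, 112, 1980]); }
translate([0, 3158, 0]) cube([4600, 112, 2650]);
translate([0, 112, 0]) cube([112, 3046, 2650]);
translate([4488, 112, 0]) cube([112, 3046, 2650]);


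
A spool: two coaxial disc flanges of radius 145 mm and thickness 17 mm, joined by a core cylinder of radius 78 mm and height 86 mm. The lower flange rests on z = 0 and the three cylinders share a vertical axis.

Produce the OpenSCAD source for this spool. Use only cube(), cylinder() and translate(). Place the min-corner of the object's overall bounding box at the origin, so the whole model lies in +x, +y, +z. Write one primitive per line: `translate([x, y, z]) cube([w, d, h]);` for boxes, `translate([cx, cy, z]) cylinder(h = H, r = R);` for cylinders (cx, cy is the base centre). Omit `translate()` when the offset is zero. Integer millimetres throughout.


translate([145, 145, 0]) cylinder(h = 17, r = 145);
translate([145, 145, 17]) cylinder(h = 86, r = 78);
translate([145, 145, 103]) cylinder(h = 17, r = 145);


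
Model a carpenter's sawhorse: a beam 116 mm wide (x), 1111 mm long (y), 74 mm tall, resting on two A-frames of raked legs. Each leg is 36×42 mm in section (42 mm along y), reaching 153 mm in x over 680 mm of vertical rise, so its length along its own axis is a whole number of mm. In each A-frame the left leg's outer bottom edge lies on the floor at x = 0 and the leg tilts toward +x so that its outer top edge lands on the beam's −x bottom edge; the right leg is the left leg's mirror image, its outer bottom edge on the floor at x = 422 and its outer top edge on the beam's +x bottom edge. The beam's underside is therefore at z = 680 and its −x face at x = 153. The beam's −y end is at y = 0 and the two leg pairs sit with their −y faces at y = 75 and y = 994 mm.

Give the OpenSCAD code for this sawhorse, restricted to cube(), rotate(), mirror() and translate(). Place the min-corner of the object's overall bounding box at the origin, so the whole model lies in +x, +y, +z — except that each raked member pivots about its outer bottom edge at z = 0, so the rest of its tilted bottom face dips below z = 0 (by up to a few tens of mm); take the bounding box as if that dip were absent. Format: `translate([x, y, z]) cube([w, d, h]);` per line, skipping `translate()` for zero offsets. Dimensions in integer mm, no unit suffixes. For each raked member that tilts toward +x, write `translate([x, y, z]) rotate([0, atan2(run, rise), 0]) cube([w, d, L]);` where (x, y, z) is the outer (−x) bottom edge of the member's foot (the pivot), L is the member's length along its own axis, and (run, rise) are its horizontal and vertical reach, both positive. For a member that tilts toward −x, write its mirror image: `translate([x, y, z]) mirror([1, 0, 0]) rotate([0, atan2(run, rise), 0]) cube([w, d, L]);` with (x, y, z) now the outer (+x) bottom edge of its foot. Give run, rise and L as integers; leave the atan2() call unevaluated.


translate([153, 0, 680]) cube([116, 1111, 74]);
translate([0, 75, 0]) rotate([0, atan2(153, 680), 0]) cube([36, 42, 697]);
translate([422, 75, 0]) mirror([1, 0, 0]) rotate([0, atan2(153, 680), 0]) cube([36, 42, 697]);
translate([0, 994, 0]) rotate([0, atan2(153, 680), 0]) cube([36, 42, 697]);
translate([422, 994, 0]) mirror([1, 0, 0]) rotate([0, atan2(153, 680), 0]) cube([36, 42, 697]);


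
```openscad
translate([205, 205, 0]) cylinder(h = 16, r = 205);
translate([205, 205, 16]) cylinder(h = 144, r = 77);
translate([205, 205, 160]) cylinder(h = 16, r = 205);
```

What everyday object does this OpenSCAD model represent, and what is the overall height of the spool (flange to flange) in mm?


A spool. The overall height is 176 mm.

Three coaxial cylinders, large–small–large — a spool. Two 16 mm flanges and a 144 mm core give 16 + 144 + 16 = 176 mm.


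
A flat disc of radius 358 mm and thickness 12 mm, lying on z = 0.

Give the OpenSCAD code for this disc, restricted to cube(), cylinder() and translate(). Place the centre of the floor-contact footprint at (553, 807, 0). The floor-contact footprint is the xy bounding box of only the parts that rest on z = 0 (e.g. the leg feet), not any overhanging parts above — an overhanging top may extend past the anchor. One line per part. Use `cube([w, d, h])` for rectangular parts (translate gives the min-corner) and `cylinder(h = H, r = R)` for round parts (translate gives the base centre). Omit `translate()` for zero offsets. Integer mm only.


translate([553, 807, 0]) cylinder(h = 12, r = 358);


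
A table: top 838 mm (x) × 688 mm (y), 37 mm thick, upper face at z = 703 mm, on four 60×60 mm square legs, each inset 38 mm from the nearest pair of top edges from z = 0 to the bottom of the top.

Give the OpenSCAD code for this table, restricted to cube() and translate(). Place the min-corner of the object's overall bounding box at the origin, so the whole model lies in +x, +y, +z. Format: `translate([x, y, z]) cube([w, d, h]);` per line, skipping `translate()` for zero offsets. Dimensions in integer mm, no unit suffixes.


translate([0, 0, 666]) cube([838, 688, 37]);
translate([38, 38, 0]) cube([60, 60, 666]);
translate([740, 38, 0]) cube([60, 60, 666]);
translate([38, 590, 0]) cube([60, 60, 666]);
translate([740, 590, 0]) cube([60, 60, 666]);


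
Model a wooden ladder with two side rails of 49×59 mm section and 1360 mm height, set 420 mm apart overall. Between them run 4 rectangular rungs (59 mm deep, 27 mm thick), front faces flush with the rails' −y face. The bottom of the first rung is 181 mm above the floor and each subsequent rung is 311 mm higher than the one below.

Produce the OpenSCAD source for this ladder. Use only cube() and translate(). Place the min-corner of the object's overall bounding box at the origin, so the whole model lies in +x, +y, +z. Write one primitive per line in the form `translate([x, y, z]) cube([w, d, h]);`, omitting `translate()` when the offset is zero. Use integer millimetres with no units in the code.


cube([49, 59, 1360]);
translate([371, 0, 0]) cube([49, 59, 1360]);
translate([49, 0, 181]) cube([322, 59, 27]);
translate([49, 0, 492]) cube([322, 59, 27]);
translate([49, 0, 803]) cube([322, 59, 27]);
translate([49, 0, 1114]) cube([322, 59, 27]);


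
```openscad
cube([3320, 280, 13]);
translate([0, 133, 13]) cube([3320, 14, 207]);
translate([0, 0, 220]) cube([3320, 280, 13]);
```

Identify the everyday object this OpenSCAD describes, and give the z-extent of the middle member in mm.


An I-beam. The web height is 207 mm.

Two wide flanges with a thin centred web — an I-beam. Overall 233 mm minus two 13 mm flanges gives a web of 233 − 2·13 = 207 mm.


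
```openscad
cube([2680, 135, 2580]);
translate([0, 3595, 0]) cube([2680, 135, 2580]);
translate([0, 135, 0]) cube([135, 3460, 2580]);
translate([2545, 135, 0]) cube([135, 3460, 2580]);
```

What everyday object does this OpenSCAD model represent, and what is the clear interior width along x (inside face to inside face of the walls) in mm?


A house (or room) frame. The interior width is 2410 mm.

Four 2580 mm walls enclosing a rectangle with no floor or roof — a room or house frame. Outside width is 2680 mm and wall thickness is 135 mm, so the interior width is 2680 − 2 × 135 = 2410 mm.


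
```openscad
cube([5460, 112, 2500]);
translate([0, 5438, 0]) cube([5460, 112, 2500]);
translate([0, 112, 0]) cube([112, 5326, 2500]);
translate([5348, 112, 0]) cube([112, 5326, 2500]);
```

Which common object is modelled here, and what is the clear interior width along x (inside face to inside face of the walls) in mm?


A house (or room) frame. The interior width is 5236 mm.

Four 2500 mm walls enclosing a rectangle with no floor or roof — a room or house frame. Outside width is 5460 mm and wall thickness is 112 mm, so the interior width is 5460 − 2 × 112 = 5236 mm.


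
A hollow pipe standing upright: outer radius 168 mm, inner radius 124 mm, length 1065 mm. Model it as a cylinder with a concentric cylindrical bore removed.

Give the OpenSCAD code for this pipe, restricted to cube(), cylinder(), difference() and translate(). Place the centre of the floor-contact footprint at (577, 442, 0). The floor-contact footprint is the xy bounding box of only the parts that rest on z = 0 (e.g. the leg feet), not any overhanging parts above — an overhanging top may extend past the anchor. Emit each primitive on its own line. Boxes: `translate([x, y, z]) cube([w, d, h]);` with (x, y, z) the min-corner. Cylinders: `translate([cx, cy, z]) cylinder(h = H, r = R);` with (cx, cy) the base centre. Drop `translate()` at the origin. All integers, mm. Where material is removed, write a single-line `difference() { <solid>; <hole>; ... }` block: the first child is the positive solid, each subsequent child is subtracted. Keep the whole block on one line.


difference() { translate([577, 442, 0]) cylinder(h = 1065, r = 168); translate([577, 442, 0]) cylinder(h = 1065, r = 124); }


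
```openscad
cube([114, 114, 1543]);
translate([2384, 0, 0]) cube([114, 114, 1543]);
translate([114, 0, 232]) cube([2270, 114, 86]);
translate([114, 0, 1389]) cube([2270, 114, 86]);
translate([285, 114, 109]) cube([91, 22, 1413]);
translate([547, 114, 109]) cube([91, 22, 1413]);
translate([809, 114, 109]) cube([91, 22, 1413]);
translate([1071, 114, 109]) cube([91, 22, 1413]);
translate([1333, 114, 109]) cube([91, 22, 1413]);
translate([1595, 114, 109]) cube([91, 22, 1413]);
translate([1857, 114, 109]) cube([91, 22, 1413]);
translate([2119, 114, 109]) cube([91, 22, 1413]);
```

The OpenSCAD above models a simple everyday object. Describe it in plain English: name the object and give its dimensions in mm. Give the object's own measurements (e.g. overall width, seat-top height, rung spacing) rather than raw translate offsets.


A fence section. Two 114×114 mm posts, 1543 mm tall, stand on the floor with a clear span of 2270 mm between their inner faces. Two horizontal rails of 114×86 mm section span the gap between the posts with their undersides at z = 232 mm and z = 1389 mm, flush with the posts' −y face. 8 pickets, each 91 mm wide, 22 mm thick and 1413 mm tall, are fixed to the +y face of the rails with their bottoms at z = 109 mm, spaced across the span with a 171 mm gap after the −x post and between neighbouring pickets, with 174 mm left before the +x post.


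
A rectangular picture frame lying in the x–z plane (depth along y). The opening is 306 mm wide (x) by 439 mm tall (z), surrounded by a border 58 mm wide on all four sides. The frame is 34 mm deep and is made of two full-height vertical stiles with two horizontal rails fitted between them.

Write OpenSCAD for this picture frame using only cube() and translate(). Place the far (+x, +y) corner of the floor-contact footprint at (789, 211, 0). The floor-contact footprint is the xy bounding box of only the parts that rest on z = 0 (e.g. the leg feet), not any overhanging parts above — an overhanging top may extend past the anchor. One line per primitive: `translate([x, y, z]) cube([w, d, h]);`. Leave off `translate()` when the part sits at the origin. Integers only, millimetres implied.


translate([367, 177, 0]) cube([58, 34, 555]);
translate([731, 177, 0]) cube([58, 34, 555]);
translate([425, 177, 0]) cube([306, 34, 58]);
translate([425, 177, 497]) cube([306, 34, 58]);


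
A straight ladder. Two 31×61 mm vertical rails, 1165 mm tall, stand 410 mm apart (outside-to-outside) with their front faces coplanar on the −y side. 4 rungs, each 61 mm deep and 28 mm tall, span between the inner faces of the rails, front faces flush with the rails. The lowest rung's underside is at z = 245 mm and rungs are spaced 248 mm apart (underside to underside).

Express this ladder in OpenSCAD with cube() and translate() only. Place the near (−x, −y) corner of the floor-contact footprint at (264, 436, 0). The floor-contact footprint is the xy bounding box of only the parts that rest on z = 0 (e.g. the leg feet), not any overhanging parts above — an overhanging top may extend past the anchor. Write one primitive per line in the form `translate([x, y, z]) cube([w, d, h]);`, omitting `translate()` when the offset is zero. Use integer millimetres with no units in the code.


translate([264, 436, 0]) cube([31, 61, 1165]);
translate([643, 436, 0]) cube([31, 61, 1165]);
translate([295, 436, 245]) cube([348, 61, 28]);
translate([295, 436, 493]) cube([348, 61, 28]);
translate([295, 436, 741]) cube([348, 61, 28]);
translate([295, 436, 989]) cube([348, 61, 28]);


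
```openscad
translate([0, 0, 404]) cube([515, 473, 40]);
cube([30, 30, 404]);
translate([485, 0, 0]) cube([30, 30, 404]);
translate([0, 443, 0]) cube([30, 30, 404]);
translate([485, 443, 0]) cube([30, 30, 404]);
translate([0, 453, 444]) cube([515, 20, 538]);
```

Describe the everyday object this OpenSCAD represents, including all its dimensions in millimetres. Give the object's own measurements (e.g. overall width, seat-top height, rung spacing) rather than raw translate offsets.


A chair. The seat is a 515×473×40 mm slab with its top at z = 444 mm, on four 30×30 mm corner legs (flush with the seat edges, standing on z = 0). A flat backrest 20 mm thick, 538 mm tall, spans the full seat width and rises from the seat top along its +y edge, rear face flush with the rear of the seat.


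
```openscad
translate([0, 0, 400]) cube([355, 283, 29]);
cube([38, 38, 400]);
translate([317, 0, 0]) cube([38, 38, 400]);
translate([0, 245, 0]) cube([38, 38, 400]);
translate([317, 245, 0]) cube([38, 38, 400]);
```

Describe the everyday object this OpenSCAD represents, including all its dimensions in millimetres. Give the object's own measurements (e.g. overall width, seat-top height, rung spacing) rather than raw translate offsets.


A simple wooden stool: a rectangular seat 355 mm (x) by 283 mm (y), 29 mm thick, top face at z = 429 mm, on four square legs, each 38×38 mm in cross-section. The legs rest on z = 0, each flush with a corner of the seat.


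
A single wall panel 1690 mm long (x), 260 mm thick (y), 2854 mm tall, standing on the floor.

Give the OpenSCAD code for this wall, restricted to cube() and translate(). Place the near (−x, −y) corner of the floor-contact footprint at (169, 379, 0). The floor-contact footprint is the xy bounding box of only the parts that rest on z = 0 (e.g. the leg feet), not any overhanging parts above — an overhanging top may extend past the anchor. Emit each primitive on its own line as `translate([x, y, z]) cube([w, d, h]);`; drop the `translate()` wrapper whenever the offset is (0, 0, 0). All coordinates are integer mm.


translate([169, 379, 0]) cube([1690, 260, 2854]);


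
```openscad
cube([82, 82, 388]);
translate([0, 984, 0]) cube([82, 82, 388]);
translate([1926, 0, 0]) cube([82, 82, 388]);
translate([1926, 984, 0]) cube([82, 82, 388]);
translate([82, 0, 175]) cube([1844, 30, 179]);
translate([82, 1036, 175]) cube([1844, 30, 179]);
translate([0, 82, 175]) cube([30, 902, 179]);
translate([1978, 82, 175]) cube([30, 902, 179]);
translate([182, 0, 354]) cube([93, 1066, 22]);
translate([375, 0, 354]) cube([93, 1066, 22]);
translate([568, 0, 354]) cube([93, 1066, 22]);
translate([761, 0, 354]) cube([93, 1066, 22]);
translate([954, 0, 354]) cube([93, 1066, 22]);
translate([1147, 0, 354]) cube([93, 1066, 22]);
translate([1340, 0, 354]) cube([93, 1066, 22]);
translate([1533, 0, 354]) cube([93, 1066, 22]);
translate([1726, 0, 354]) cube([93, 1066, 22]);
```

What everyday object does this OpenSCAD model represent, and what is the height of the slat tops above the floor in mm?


A bed frame. The slat-top height is 376 mm.

Four posts, four rails, and a row of slats — a bed frame. Slats sit on the rails at z = 175 + 179 = 354; with slat thickness 22, the top is 376 mm.


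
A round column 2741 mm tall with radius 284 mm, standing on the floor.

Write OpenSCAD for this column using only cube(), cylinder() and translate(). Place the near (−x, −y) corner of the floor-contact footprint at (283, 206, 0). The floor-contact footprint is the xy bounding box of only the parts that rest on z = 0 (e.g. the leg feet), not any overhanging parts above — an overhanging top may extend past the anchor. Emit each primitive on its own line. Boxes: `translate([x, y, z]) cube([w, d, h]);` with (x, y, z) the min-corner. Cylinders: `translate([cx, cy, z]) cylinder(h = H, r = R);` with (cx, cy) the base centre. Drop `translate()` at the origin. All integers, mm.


translate([567, 490, 0]) cylinder(h = 2741, r = 284);


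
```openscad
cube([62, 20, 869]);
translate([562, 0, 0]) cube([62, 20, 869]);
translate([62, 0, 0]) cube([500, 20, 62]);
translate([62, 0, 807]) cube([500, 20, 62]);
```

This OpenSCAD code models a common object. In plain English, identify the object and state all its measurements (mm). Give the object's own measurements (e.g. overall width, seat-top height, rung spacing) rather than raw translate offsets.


A rectangular picture frame lying in the x–z plane (depth along y). The opening is 500 mm wide (x) by 745 mm tall (z), surrounded by a border 62 mm wide on all four sides. The frame is 20 mm deep and is made of two full-height vertical stiles with two horizontal rails fitted between them.


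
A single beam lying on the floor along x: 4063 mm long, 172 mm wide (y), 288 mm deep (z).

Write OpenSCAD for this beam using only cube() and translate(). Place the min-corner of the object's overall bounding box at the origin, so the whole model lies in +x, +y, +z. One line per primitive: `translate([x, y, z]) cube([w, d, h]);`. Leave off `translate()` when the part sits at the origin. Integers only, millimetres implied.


cube([4063, 172, 288]);


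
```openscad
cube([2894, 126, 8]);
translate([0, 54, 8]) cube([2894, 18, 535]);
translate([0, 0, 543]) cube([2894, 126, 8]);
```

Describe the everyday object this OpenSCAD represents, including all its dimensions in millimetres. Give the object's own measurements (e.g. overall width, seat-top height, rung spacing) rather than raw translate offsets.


An I-beam lying along x, 2894 mm long. Overall section height 551 mm. Two flanges 126 mm wide (y) and 8 mm thick, one on the floor and one at the top; a web 18 mm thick runs between them, centred on the flange width.


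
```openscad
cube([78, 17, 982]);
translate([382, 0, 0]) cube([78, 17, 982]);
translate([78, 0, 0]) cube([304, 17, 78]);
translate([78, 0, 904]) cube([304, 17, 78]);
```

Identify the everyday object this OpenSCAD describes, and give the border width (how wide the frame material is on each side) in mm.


A picture frame. The border width is 78 mm.

Four thin pieces enclosing a rectangular opening — a picture frame. The two full-height stiles are 982 mm tall; the top rail sits at z = 904 and is 78 mm tall, so the border above the opening is 982 − 904 = 78 mm, matching the stile x-width.


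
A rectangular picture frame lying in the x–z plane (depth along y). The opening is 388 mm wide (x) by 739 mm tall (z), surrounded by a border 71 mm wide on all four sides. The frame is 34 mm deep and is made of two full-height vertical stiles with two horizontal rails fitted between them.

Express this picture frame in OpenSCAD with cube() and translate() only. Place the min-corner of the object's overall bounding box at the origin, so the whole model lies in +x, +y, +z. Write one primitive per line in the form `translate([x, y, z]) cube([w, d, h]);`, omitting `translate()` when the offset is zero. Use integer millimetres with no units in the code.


cube([71, 34, 881]);
translate([459, 0, 0]) cube([71, 34, 881]);
translate([71, 0, 0]) cube([388, 34, 71]);
translate([71, 0, 810]) cube([388, 34, 71]);
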